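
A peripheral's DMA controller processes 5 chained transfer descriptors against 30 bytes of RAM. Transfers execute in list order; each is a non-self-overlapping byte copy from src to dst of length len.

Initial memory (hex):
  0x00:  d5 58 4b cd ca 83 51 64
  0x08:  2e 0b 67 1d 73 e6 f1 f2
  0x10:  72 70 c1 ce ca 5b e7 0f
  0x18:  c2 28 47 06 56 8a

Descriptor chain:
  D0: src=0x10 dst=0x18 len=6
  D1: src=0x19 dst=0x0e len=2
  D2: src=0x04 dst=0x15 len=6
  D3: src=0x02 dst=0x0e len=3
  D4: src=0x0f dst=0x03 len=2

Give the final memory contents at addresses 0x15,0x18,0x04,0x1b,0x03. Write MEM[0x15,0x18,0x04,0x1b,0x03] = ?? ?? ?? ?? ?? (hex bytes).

  after D0: wrote 6B at 0x18 = 7270c1ceca5b
  after D1: wrote 2B at 0x0e = 70c1
  after D2: wrote 6B at 0x15 = ca8351642e0b
  after D3: wrote 3B at 0x0e = 4bcdca
  after D4: wrote 2B at 0x03 = cdca
query mem[0x15]=0xca, mem[0x18]=0x64, mem[0x04]=0xca, mem[0x1b]=0xce, mem[0x03]=0xcd

MEM[0x15,0x18,0x04,0x1b,0x03] = ca 64 ca ce cd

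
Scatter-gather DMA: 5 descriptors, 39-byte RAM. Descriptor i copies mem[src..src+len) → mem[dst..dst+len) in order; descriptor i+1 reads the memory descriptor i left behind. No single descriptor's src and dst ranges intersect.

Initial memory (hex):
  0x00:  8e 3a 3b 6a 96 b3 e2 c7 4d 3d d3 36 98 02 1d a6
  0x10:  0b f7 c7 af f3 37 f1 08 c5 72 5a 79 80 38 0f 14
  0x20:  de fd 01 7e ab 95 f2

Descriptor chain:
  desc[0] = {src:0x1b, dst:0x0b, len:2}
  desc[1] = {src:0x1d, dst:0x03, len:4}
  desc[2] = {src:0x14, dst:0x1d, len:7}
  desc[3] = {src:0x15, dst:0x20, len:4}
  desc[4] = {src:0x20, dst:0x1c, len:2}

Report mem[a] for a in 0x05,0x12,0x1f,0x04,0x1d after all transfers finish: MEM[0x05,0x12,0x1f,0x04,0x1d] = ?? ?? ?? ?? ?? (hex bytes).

D0: mem[0x0b..0x0c] <- [79 80]
D1: mem[0x03..0x06] <- [38 0f 14 de]
D2: mem[0x1d..0x23] <- [f3 37 f1 08 c5 72 5a]
D3: mem[0x20..0x23] <- [37 f1 08 c5]
D4: mem[0x1c..0x1d] <- [37 f1]
query mem[0x05]=0x14, mem[0x12]=0xc7, mem[0x1f]=0xf1, mem[0x04]=0x0f, mem[0x1d]=0xf1

MEM[0x05,0x12,0x1f,0x04,0x1d] = 14 c7 f1 0f f1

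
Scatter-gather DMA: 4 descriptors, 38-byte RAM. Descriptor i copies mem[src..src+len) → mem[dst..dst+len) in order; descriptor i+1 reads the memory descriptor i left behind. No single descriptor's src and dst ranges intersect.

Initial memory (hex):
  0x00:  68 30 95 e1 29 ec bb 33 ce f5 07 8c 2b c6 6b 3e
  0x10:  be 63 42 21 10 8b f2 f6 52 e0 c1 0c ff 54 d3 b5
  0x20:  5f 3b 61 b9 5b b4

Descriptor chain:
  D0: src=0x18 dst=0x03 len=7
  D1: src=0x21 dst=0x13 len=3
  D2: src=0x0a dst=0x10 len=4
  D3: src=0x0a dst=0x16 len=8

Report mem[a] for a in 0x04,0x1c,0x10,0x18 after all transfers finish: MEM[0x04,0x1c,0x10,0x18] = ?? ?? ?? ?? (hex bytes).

  after D0: wrote 7B at 0x03 = 52e0c10cff54d3
  after D1: wrote 3B at 0x13 = 3b61b9
  after D2: wrote 4B at 0x10 = 078c2bc6
  after D3: wrote 8B at 0x16 = 078c2bc66b3e078c
query mem[0x04]=0xe0, mem[0x1c]=0x07, mem[0x10]=0x07, mem[0x18]=0x2b

MEM[0x04,0x1c,0x10,0x18] = e0 07 07 2b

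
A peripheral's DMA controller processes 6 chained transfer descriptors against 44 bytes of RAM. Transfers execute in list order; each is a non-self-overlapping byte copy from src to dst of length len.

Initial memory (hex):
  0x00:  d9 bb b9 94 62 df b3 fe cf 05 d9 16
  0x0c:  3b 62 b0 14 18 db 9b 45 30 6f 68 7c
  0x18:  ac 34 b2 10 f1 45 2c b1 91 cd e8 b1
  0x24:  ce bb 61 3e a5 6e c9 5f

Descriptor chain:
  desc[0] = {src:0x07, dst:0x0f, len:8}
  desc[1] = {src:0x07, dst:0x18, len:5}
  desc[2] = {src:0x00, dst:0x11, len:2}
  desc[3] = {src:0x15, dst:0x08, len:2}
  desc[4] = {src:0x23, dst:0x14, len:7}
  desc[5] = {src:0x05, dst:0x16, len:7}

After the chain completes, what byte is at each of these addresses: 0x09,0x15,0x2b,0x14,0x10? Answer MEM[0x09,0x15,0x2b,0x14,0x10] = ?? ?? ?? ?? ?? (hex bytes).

MEM[0x09,0x15,0x2b,0x14,0x10] = b0 ce 5f b1 cf

#0 dst[0x0f+8] := {0xfe,0xcf,0x05,0xd9,0x16,0x3b,0x62,0xb0}
#1 dst[0x18+5] := {0xfe,0xcf,0x05,0xd9,0x16}
#2 dst[0x11+2] := {0xd9,0xbb}
#3 dst[0x08+2] := {0x62,0xb0}
#4 dst[0x14+7] := {0xb1,0xce,0xbb,0x61,0x3e,0xa5,0x6e}
#5 dst[0x16+7] := {0xdf,0xb3,0xfe,0x62,0xb0,0xd9,0x16}
query mem[0x09]=0xb0, mem[0x15]=0xce, mem[0x2b]=0x5f, mem[0x14]=0xb1, mem[0x10]=0xcf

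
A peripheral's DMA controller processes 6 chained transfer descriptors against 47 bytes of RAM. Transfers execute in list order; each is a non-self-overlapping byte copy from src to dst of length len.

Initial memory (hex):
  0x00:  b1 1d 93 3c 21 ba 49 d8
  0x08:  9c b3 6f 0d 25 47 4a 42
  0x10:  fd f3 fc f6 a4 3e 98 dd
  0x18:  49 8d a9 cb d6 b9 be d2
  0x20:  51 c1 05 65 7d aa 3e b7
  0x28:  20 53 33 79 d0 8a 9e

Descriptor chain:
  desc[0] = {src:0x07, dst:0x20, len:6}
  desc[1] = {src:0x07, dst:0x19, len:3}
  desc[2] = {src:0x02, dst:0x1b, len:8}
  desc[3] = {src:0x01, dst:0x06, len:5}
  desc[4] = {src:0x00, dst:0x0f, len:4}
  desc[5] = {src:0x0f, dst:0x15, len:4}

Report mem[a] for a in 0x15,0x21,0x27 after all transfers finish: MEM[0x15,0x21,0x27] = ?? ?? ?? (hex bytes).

#0 dst[0x20+6] := {0xd8,0x9c,0xb3,0x6f,0x0d,0x25}
#1 dst[0x19+3] := {0xd8,0x9c,0xb3}
#2 dst[0x1b+8] := {0x93,0x3c,0x21,0xba,0x49,0xd8,0x9c,0xb3}
#3 dst[0x06+5] := {0x1d,0x93,0x3c,0x21,0xba}
#4 dst[0x0f+4] := {0xb1,0x1d,0x93,0x3c}
#5 dst[0x15+4] := {0xb1,0x1d,0x93,0x3c}
query mem[0x15]=0xb1, mem[0x21]=0x9c, mem[0x27]=0xb7

MEM[0x15,0x21,0x27] = b1 9c b7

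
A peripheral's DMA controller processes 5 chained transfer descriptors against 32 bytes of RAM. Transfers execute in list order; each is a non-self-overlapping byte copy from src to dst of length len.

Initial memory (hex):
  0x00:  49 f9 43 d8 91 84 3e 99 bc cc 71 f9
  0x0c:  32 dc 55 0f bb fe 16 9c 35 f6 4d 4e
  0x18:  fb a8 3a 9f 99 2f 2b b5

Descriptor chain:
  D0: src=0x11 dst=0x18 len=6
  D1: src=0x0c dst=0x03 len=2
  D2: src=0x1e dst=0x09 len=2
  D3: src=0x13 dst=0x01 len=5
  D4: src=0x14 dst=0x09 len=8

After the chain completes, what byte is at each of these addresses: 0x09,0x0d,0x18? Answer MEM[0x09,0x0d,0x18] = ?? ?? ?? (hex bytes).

MEM[0x09,0x0d,0x18] = 35 fe fe

  after D0: wrote 6B at 0x18 = fe169c35f64d
  after D1: wrote 2B at 0x03 = 32dc
  after D2: wrote 2B at 0x09 = 2bb5
  after D3: wrote 5B at 0x01 = 9c35f64d4e
  after D4: wrote 8B at 0x09 = 35f64d4efe169c35
query mem[0x09]=0x35, mem[0x0d]=0xfe, mem[0x18]=0xfe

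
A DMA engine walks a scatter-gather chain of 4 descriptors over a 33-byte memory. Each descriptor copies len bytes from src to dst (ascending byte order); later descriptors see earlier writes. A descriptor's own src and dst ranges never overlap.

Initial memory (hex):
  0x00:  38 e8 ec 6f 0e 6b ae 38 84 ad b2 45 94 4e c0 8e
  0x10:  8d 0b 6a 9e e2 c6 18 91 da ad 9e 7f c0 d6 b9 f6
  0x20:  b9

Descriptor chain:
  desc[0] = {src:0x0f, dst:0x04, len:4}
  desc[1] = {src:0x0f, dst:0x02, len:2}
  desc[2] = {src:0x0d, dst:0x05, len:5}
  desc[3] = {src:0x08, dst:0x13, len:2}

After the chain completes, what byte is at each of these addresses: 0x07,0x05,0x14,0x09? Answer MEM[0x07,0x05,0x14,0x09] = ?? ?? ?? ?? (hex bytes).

  after D0: wrote 4B at 0x04 = 8e8d0b6a
  after D1: wrote 2B at 0x02 = 8e8d
  after D2: wrote 5B at 0x05 = 4ec08e8d0b
  after D3: wrote 2B at 0x13 = 8d0b
query mem[0x07]=0x8e, mem[0x05]=0x4e, mem[0x14]=0x0b, mem[0x09]=0x0b

MEM[0x07,0x05,0x14,0x09] = 8e 4e 0b 0b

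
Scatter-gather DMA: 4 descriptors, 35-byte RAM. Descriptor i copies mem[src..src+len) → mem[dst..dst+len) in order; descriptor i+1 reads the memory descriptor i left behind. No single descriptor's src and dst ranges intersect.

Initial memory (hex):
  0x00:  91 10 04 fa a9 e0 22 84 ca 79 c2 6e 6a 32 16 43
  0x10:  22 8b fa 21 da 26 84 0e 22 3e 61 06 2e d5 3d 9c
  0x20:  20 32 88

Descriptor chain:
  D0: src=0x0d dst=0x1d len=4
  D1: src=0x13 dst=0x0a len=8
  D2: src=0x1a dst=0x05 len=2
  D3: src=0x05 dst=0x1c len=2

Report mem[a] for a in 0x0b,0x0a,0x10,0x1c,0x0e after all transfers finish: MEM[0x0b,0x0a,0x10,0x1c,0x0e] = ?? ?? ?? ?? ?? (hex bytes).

#0 dst[0x1d+4] := {0x32,0x16,0x43,0x22}
#1 dst[0x0a+8] := {0x21,0xda,0x26,0x84,0x0e,0x22,0x3e,0x61}
#2 dst[0x05+2] := {0x61,0x06}
#3 dst[0x1c+2] := {0x61,0x06}
query mem[0x0b]=0xda, mem[0x0a]=0x21, mem[0x10]=0x3e, mem[0x1c]=0x61, mem[0x0e]=0x0e

MEM[0x0b,0x0a,0x10,0x1c,0x0e] = da 21 3e 61 0e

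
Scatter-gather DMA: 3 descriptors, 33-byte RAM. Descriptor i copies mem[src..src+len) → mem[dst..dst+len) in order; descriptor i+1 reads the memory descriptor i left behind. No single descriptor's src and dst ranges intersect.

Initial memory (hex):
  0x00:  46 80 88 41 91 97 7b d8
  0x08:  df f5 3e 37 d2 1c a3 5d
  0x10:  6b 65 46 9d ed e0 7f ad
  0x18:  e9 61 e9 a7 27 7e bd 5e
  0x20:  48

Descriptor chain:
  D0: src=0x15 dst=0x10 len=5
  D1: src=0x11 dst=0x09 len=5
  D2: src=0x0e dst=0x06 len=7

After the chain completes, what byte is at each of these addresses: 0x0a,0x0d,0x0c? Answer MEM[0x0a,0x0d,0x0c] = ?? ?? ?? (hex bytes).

MEM[0x0a,0x0d,0x0c] = ad e0 61

[0] 0x15->0x10 len=5 : e0 7f ad e9 61
[1] 0x11->0x09 len=5 : 7f ad e9 61 e0
[2] 0x0e->0x06 len=7 : a3 5d e0 7f ad e9 61
query mem[0x0a]=0xad, mem[0x0d]=0xe0, mem[0x0c]=0x61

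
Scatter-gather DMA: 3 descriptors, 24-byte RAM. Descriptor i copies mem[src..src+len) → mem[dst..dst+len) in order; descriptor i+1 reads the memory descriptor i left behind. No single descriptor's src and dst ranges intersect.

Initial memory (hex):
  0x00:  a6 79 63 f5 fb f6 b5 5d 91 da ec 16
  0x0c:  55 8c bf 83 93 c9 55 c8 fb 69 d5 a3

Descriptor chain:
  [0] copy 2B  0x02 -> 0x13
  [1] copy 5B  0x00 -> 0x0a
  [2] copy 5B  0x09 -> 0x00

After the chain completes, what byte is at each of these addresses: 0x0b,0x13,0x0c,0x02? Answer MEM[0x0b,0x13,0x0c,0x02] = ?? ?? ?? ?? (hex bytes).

[0] 0x02->0x13 len=2 : 63 f5
[1] 0x00->0x0a len=5 : a6 79 63 f5 fb
[2] 0x09->0x00 len=5 : da a6 79 63 f5
query mem[0x0b]=0x79, mem[0x13]=0x63, mem[0x0c]=0x63, mem[0x02]=0x79

MEM[0x0b,0x13,0x0c,0x02] = 79 63 63 79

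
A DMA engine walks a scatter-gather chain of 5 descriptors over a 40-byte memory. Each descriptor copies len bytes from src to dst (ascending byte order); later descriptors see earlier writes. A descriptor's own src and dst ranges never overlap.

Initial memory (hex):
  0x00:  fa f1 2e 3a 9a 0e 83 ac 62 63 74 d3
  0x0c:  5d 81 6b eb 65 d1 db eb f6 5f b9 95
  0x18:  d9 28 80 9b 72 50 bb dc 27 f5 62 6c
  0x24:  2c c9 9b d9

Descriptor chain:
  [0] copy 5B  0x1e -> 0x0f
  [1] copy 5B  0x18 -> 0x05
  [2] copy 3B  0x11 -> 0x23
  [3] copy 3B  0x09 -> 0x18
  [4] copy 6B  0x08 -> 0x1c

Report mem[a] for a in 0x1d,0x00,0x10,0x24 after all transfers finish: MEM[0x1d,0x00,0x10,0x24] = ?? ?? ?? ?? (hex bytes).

#0 dst[0x0f+5] := {0xbb,0xdc,0x27,0xf5,0x62}
#1 dst[0x05+5] := {0xd9,0x28,0x80,0x9b,0x72}
#2 dst[0x23+3] := {0x27,0xf5,0x62}
#3 dst[0x18+3] := {0x72,0x74,0xd3}
#4 dst[0x1c+6] := {0x9b,0x72,0x74,0xd3,0x5d,0x81}
query mem[0x1d]=0x72, mem[0x00]=0xfa, mem[0x10]=0xdc, mem[0x24]=0xf5

MEM[0x1d,0x00,0x10,0x24] = 72 fa dc f5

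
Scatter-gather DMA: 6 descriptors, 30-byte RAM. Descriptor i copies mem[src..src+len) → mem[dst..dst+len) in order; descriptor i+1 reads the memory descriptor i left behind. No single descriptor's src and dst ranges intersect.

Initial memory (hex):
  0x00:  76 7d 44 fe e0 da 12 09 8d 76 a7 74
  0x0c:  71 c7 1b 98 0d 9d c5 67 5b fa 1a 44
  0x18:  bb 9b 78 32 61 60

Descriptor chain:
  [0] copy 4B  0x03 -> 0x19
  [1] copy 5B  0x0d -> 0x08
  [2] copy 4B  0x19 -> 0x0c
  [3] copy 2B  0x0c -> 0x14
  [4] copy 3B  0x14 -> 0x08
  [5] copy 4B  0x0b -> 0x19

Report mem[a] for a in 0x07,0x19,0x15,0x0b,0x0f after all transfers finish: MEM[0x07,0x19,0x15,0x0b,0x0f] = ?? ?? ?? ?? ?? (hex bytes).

MEM[0x07,0x19,0x15,0x0b,0x0f] = 09 0d e0 0d 12

#0 dst[0x19+4] := {0xfe,0xe0,0xda,0x12}
#1 dst[0x08+5] := {0xc7,0x1b,0x98,0x0d,0x9d}
#2 dst[0x0c+4] := {0xfe,0xe0,0xda,0x12}
#3 dst[0x14+2] := {0xfe,0xe0}
#4 dst[0x08+3] := {0xfe,0xe0,0x1a}
#5 dst[0x19+4] := {0x0d,0xfe,0xe0,0xda}
query mem[0x07]=0x09, mem[0x19]=0x0d, mem[0x15]=0xe0, mem[0x0b]=0x0d, mem[0x0f]=0x12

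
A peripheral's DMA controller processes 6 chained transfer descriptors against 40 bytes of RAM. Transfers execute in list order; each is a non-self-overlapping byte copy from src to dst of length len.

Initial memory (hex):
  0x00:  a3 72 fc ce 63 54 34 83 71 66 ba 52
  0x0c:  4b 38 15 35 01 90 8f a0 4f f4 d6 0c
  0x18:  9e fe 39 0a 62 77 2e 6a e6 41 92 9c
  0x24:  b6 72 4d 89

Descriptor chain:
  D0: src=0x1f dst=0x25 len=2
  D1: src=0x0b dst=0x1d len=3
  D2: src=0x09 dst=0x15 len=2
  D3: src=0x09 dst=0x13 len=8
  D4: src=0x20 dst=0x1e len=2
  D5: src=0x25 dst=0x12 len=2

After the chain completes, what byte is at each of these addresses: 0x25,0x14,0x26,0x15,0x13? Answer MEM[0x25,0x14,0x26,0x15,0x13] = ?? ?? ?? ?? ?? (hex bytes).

MEM[0x25,0x14,0x26,0x15,0x13] = 6a ba e6 52 e6

  after D0: wrote 2B at 0x25 = 6ae6
  after D1: wrote 3B at 0x1d = 524b38
  after D2: wrote 2B at 0x15 = 66ba
  after D3: wrote 8B at 0x13 = 66ba524b38153501
  after D4: wrote 2B at 0x1e = e641
  after D5: wrote 2B at 0x12 = 6ae6
query mem[0x25]=0x6a, mem[0x14]=0xba, mem[0x26]=0xe6, mem[0x15]=0x52, mem[0x13]=0xe6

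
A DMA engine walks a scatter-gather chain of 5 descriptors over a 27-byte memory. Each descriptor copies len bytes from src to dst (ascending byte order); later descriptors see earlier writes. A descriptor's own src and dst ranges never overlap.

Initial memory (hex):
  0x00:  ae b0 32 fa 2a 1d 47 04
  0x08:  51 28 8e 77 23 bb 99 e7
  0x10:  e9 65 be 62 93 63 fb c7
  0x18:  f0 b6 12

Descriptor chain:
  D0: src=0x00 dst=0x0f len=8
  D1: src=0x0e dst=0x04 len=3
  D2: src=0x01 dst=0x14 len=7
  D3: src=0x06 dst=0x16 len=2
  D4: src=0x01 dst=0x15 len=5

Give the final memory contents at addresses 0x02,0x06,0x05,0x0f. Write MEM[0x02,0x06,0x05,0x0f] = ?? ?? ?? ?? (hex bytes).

MEM[0x02,0x06,0x05,0x0f] = 32 b0 ae ae

[0] 0x00->0x0f len=8 : ae b0 32 fa 2a 1d 47 04
[1] 0x0e->0x04 len=3 : 99 ae b0
[2] 0x01->0x14 len=7 : b0 32 fa 99 ae b0 04
[3] 0x06->0x16 len=2 : b0 04
[4] 0x01->0x15 len=5 : b0 32 fa 99 ae
query mem[0x02]=0x32, mem[0x06]=0xb0, mem[0x05]=0xae, mem[0x0f]=0xae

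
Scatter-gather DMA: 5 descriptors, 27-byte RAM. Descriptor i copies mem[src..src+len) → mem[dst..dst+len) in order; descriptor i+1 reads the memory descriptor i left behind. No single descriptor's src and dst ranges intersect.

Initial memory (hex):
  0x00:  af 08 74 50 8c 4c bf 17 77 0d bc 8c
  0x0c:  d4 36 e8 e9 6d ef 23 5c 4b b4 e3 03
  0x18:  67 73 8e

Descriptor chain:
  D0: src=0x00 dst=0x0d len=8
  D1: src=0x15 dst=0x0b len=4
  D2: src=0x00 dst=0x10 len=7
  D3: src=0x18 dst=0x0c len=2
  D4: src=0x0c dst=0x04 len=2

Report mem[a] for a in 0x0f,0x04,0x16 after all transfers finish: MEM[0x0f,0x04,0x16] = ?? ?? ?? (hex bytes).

MEM[0x0f,0x04,0x16] = 74 67 bf

  after D0: wrote 8B at 0x0d = af0874508c4cbf17
  after D1: wrote 4B at 0x0b = b4e30367
  after D2: wrote 7B at 0x10 = af0874508c4cbf
  after D3: wrote 2B at 0x0c = 6773
  after D4: wrote 2B at 0x04 = 6773
query mem[0x0f]=0x74, mem[0x04]=0x67, mem[0x16]=0xbf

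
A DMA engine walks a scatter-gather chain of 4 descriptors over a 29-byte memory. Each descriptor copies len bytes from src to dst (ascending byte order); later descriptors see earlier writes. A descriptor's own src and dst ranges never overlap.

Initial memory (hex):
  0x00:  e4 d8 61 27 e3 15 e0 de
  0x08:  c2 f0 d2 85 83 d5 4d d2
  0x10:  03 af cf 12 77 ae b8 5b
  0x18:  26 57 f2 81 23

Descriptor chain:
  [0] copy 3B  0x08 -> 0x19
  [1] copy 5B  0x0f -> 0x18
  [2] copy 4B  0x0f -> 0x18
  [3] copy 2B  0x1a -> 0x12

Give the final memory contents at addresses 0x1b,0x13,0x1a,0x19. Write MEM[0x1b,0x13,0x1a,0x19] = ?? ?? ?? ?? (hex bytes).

  after D0: wrote 3B at 0x19 = c2f0d2
  after D1: wrote 5B at 0x18 = d203afcf12
  after D2: wrote 4B at 0x18 = d203afcf
  after D3: wrote 2B at 0x12 = afcf
query mem[0x1b]=0xcf, mem[0x13]=0xcf, mem[0x1a]=0xaf, mem[0x19]=0x03

MEM[0x1b,0x13,0x1a,0x19] = cf cf af 03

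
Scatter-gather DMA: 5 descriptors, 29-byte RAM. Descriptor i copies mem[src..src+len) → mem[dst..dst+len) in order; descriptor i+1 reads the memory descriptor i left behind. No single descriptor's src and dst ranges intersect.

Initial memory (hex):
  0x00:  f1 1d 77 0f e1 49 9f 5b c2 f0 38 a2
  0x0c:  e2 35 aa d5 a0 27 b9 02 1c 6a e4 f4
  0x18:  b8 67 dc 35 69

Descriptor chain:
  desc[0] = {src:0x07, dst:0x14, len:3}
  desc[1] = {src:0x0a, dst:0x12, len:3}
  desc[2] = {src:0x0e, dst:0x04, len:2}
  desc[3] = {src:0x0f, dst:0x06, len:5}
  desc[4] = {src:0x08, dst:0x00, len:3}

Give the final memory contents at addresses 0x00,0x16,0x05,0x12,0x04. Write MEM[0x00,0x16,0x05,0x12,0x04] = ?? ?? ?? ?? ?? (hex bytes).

MEM[0x00,0x16,0x05,0x12,0x04] = 27 f0 d5 38 aa

[0] 0x07->0x14 len=3 : 5b c2 f0
[1] 0x0a->0x12 len=3 : 38 a2 e2
[2] 0x0e->0x04 len=2 : aa d5
[3] 0x0f->0x06 len=5 : d5 a0 27 38 a2
[4] 0x08->0x00 len=3 : 27 38 a2
query mem[0x00]=0x27, mem[0x16]=0xf0, mem[0x05]=0xd5, mem[0x12]=0x38, mem[0x04]=0xaa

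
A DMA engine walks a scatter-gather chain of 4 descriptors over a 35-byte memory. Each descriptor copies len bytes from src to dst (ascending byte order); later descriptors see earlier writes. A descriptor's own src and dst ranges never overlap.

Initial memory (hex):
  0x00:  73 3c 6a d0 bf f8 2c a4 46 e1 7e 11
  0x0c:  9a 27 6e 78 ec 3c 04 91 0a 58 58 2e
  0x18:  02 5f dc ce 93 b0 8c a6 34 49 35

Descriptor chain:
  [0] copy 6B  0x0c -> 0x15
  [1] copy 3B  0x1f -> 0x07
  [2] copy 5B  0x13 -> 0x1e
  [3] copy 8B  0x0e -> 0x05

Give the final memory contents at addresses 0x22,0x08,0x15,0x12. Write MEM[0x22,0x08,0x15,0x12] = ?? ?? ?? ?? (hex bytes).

[0] 0x0c->0x15 len=6 : 9a 27 6e 78 ec 3c
[1] 0x1f->0x07 len=3 : a6 34 49
[2] 0x13->0x1e len=5 : 91 0a 9a 27 6e
[3] 0x0e->0x05 len=8 : 6e 78 ec 3c 04 91 0a 9a
query mem[0x22]=0x6e, mem[0x08]=0x3c, mem[0x15]=0x9a, mem[0x12]=0x04

MEM[0x22,0x08,0x15,0x12] = 6e 3c 9a 04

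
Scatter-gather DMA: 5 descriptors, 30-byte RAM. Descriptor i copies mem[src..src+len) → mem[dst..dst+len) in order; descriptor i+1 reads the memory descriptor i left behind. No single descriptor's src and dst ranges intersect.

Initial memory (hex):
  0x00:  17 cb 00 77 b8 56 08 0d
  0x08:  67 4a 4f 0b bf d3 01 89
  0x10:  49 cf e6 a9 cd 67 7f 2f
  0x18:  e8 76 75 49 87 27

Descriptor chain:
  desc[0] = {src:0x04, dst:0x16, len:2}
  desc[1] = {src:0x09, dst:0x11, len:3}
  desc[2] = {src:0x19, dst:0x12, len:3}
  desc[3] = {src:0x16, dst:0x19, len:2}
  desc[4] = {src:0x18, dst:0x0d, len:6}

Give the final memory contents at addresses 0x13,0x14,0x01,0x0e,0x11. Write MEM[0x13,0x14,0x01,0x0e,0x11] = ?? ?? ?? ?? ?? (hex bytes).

#0 dst[0x16+2] := {0xb8,0x56}
#1 dst[0x11+3] := {0x4a,0x4f,0x0b}
#2 dst[0x12+3] := {0x76,0x75,0x49}
#3 dst[0x19+2] := {0xb8,0x56}
#4 dst[0x0d+6] := {0xe8,0xb8,0x56,0x49,0x87,0x27}
query mem[0x13]=0x75, mem[0x14]=0x49, mem[0x01]=0xcb, mem[0x0e]=0xb8, mem[0x11]=0x87

MEM[0x13,0x14,0x01,0x0e,0x11] = 75 49 cb b8 87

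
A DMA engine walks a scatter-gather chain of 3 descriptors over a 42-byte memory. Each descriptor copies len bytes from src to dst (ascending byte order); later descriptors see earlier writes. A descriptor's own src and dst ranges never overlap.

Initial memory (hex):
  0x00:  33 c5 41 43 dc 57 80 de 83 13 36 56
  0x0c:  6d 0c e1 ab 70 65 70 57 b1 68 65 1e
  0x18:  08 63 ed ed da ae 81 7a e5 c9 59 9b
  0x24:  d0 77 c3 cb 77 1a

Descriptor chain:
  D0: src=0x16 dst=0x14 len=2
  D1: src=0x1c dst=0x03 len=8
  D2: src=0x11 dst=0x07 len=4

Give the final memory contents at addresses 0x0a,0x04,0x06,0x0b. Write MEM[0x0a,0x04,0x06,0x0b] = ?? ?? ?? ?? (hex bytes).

[0] 0x16->0x14 len=2 : 65 1e
[1] 0x1c->0x03 len=8 : da ae 81 7a e5 c9 59 9b
[2] 0x11->0x07 len=4 : 65 70 57 65
query mem[0x0a]=0x65, mem[0x04]=0xae, mem[0x06]=0x7a, mem[0x0b]=0x56

MEM[0x0a,0x04,0x06,0x0b] = 65 ae 7a 56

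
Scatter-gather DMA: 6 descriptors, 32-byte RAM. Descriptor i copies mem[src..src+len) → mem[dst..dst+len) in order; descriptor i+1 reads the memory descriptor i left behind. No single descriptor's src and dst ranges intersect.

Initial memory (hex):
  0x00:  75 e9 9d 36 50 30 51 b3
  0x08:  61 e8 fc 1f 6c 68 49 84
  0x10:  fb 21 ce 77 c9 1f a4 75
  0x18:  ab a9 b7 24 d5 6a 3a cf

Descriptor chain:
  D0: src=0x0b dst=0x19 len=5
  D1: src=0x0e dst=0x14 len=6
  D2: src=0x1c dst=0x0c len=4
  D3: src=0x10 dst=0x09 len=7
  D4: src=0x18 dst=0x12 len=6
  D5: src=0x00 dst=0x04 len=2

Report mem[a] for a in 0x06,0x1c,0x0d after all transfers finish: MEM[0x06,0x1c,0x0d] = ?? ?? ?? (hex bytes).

[0] 0x0b->0x19 len=5 : 1f 6c 68 49 84
[1] 0x0e->0x14 len=6 : 49 84 fb 21 ce 77
[2] 0x1c->0x0c len=4 : 49 84 3a cf
[3] 0x10->0x09 len=7 : fb 21 ce 77 49 84 fb
[4] 0x18->0x12 len=6 : ce 77 6c 68 49 84
[5] 0x00->0x04 len=2 : 75 e9
query mem[0x06]=0x51, mem[0x1c]=0x49, mem[0x0d]=0x49

MEM[0x06,0x1c,0x0d] = 51 49 49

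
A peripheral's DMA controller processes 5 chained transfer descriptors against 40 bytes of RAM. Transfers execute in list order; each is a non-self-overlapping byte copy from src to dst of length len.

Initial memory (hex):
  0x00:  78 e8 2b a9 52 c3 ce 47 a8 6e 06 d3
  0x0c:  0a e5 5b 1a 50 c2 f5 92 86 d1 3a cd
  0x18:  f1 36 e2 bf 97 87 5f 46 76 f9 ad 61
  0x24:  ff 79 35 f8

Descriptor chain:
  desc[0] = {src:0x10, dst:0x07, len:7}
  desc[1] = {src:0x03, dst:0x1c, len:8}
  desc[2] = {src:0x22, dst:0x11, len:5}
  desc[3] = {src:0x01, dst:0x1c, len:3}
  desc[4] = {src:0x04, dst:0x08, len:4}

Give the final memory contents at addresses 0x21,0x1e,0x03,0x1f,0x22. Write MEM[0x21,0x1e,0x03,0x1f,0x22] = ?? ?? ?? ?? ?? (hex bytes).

MEM[0x21,0x1e,0x03,0x1f,0x22] = c2 a9 a9 ce f5

[0] 0x10->0x07 len=7 : 50 c2 f5 92 86 d1 3a
[1] 0x03->0x1c len=8 : a9 52 c3 ce 50 c2 f5 92
[2] 0x22->0x11 len=5 : f5 92 ff 79 35
[3] 0x01->0x1c len=3 : e8 2b a9
[4] 0x04->0x08 len=4 : 52 c3 ce 50
query mem[0x21]=0xc2, mem[0x1e]=0xa9, mem[0x03]=0xa9, mem[0x1f]=0xce, mem[0x22]=0xf5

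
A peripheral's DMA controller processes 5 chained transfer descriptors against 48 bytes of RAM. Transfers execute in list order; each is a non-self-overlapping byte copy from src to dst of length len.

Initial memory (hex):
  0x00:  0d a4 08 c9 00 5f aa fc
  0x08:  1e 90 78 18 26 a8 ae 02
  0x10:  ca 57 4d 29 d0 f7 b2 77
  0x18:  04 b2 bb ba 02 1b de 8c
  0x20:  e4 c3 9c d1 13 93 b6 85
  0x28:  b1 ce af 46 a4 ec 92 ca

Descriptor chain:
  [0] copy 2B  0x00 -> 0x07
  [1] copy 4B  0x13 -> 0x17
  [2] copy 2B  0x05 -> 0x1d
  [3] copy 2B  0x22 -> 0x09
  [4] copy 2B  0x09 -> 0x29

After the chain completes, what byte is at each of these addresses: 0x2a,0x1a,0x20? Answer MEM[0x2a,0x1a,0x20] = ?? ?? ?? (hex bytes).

MEM[0x2a,0x1a,0x20] = d1 b2 e4

[0] 0x00->0x07 len=2 : 0d a4
[1] 0x13->0x17 len=4 : 29 d0 f7 b2
[2] 0x05->0x1d len=2 : 5f aa
[3] 0x22->0x09 len=2 : 9c d1
[4] 0x09->0x29 len=2 : 9c d1
query mem[0x2a]=0xd1, mem[0x1a]=0xb2, mem[0x20]=0xe4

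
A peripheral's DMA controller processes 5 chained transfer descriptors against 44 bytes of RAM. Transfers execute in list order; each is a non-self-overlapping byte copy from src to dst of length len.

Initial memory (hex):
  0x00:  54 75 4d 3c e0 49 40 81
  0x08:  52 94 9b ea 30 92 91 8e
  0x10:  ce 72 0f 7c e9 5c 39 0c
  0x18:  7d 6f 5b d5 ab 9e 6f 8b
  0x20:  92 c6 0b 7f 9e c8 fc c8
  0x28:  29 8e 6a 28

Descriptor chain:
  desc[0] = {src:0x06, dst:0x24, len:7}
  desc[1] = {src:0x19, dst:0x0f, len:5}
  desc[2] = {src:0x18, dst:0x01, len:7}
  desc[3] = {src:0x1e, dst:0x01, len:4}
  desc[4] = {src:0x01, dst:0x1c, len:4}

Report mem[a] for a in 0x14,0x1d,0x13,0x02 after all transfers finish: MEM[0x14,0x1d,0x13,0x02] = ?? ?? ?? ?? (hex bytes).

MEM[0x14,0x1d,0x13,0x02] = e9 8b 9e 8b

  after D0: wrote 7B at 0x24 = 408152949bea30
  after D1: wrote 5B at 0x0f = 6f5bd5ab9e
  after D2: wrote 7B at 0x01 = 7d6f5bd5ab9e6f
  after D3: wrote 4B at 0x01 = 6f8b92c6
  after D4: wrote 4B at 0x1c = 6f8b92c6
query mem[0x14]=0xe9, mem[0x1d]=0x8b, mem[0x13]=0x9e, mem[0x02]=0x8b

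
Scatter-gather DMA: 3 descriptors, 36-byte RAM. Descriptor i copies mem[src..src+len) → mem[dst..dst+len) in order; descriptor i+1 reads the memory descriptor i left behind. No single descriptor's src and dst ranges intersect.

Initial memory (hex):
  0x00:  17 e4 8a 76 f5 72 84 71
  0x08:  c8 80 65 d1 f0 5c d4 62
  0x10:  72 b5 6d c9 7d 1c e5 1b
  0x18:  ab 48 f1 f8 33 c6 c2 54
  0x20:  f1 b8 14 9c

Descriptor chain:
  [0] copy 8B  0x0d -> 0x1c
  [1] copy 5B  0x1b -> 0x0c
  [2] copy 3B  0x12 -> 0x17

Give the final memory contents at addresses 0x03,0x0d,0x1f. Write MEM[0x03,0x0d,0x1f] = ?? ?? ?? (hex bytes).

MEM[0x03,0x0d,0x1f] = 76 5c 72

D0: mem[0x1c..0x23] <- [5c d4 62 72 b5 6d c9 7d]
D1: mem[0x0c..0x10] <- [f8 5c d4 62 72]
D2: mem[0x17..0x19] <- [6d c9 7d]
query mem[0x03]=0x76, mem[0x0d]=0x5c, mem[0x1f]=0x72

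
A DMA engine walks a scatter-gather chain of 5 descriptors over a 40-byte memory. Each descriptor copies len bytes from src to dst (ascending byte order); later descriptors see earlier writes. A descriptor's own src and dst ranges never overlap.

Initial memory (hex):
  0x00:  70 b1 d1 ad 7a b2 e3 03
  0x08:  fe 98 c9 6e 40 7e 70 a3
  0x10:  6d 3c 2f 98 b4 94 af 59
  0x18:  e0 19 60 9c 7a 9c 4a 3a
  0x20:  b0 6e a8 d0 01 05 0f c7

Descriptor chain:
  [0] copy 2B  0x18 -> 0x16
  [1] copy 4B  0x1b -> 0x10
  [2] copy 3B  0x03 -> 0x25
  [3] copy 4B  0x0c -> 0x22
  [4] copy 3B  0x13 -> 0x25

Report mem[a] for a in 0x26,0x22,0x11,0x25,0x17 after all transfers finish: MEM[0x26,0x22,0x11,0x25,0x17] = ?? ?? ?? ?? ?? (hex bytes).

MEM[0x26,0x22,0x11,0x25,0x17] = b4 40 7a 4a 19

[0] 0x18->0x16 len=2 : e0 19
[1] 0x1b->0x10 len=4 : 9c 7a 9c 4a
[2] 0x03->0x25 len=3 : ad 7a b2
[3] 0x0c->0x22 len=4 : 40 7e 70 a3
[4] 0x13->0x25 len=3 : 4a b4 94
query mem[0x26]=0xb4, mem[0x22]=0x40, mem[0x11]=0x7a, mem[0x25]=0x4a, mem[0x17]=0x19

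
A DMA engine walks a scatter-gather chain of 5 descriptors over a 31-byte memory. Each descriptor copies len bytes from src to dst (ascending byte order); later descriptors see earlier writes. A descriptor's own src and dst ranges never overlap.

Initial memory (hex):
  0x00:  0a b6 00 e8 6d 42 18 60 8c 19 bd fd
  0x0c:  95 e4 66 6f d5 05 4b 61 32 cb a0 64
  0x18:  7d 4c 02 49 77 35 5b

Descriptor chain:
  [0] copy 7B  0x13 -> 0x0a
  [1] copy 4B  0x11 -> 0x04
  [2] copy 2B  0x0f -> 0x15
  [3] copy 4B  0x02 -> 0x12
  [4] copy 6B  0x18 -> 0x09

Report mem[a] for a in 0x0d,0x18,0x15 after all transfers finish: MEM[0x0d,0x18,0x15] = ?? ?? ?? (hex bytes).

#0 dst[0x0a+7] := {0x61,0x32,0xcb,0xa0,0x64,0x7d,0x4c}
#1 dst[0x04+4] := {0x05,0x4b,0x61,0x32}
#2 dst[0x15+2] := {0x7d,0x4c}
#3 dst[0x12+4] := {0x00,0xe8,0x05,0x4b}
#4 dst[0x09+6] := {0x7d,0x4c,0x02,0x49,0x77,0x35}
query mem[0x0d]=0x77, mem[0x18]=0x7d, mem[0x15]=0x4b

MEM[0x0d,0x18,0x15] = 77 7d 4b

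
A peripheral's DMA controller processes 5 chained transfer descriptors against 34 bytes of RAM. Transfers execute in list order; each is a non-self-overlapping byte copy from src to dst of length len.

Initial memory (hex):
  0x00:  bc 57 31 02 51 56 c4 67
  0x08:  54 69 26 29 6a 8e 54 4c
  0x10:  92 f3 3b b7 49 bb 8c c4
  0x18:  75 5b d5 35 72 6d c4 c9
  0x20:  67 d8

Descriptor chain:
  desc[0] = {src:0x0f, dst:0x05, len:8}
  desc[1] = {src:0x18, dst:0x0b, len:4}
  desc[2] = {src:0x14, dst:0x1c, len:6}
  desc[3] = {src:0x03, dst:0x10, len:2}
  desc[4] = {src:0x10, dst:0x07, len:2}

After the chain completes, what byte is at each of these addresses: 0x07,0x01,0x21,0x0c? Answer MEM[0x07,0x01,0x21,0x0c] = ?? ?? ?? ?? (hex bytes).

MEM[0x07,0x01,0x21,0x0c] = 02 57 5b 5b

#0 dst[0x05+8] := {0x4c,0x92,0xf3,0x3b,0xb7,0x49,0xbb,0x8c}
#1 dst[0x0b+4] := {0x75,0x5b,0xd5,0x35}
#2 dst[0x1c+6] := {0x49,0xbb,0x8c,0xc4,0x75,0x5b}
#3 dst[0x10+2] := {0x02,0x51}
#4 dst[0x07+2] := {0x02,0x51}
query mem[0x07]=0x02, mem[0x01]=0x57, mem[0x21]=0x5b, mem[0x0c]=0x5b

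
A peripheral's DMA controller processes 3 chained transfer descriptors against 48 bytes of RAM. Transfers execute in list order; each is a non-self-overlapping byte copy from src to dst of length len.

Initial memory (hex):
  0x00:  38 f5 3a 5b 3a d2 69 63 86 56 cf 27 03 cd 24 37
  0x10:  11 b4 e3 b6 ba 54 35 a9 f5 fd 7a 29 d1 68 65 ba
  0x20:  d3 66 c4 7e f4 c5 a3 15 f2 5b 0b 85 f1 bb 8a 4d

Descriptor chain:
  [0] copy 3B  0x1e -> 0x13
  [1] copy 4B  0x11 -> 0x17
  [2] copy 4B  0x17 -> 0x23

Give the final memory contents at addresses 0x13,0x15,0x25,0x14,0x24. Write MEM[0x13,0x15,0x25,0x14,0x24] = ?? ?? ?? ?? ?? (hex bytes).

MEM[0x13,0x15,0x25,0x14,0x24] = 65 d3 65 ba e3

[0] 0x1e->0x13 len=3 : 65 ba d3
[1] 0x11->0x17 len=4 : b4 e3 65 ba
[2] 0x17->0x23 len=4 : b4 e3 65 ba
query mem[0x13]=0x65, mem[0x15]=0xd3, mem[0x25]=0x65, mem[0x14]=0xba, mem[0x24]=0xe3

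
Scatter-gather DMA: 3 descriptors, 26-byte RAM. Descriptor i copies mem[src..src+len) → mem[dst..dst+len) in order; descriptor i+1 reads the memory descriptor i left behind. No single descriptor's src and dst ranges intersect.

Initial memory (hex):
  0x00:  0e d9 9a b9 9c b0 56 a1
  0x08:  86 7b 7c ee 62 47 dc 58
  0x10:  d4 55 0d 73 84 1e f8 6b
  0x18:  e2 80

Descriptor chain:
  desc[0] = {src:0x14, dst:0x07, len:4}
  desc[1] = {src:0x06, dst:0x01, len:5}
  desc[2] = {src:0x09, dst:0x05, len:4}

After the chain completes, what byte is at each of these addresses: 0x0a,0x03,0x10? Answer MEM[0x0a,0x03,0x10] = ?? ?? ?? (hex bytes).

#0 dst[0x07+4] := {0x84,0x1e,0xf8,0x6b}
#1 dst[0x01+5] := {0x56,0x84,0x1e,0xf8,0x6b}
#2 dst[0x05+4] := {0xf8,0x6b,0xee,0x62}
query mem[0x0a]=0x6b, mem[0x03]=0x1e, mem[0x10]=0xd4

MEM[0x0a,0x03,0x10] = 6b 1e d4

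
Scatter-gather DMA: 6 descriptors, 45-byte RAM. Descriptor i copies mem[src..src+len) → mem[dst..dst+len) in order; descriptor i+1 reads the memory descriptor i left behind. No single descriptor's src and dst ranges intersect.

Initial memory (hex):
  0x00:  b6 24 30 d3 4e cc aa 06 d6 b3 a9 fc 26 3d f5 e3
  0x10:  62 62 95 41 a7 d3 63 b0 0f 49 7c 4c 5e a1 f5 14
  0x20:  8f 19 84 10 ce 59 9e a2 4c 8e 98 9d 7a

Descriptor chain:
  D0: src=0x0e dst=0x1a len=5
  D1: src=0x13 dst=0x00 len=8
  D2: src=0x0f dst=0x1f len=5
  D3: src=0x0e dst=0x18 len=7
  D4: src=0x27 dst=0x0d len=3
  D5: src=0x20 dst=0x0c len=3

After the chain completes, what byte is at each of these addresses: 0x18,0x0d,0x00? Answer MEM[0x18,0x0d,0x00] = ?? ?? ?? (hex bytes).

D0: mem[0x1a..0x1e] <- [f5 e3 62 62 95]
D1: mem[0x00..0x07] <- [41 a7 d3 63 b0 0f 49 f5]
D2: mem[0x1f..0x23] <- [e3 62 62 95 41]
D3: mem[0x18..0x1e] <- [f5 e3 62 62 95 41 a7]
D4: mem[0x0d..0x0f] <- [a2 4c 8e]
D5: mem[0x0c..0x0e] <- [62 62 95]
query mem[0x18]=0xf5, mem[0x0d]=0x62, mem[0x00]=0x41

MEM[0x18,0x0d,0x00] = f5 62 41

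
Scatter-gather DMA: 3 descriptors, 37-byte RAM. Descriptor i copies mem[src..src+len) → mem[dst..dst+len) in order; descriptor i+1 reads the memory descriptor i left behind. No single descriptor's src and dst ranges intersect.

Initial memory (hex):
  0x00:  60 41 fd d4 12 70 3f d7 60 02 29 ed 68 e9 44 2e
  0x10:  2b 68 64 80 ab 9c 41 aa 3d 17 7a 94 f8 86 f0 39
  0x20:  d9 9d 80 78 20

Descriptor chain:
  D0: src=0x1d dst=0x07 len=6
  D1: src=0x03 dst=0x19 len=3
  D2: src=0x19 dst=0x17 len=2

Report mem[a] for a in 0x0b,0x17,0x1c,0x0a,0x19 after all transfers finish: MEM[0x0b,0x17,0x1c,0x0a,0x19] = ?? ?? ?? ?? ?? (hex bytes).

MEM[0x0b,0x17,0x1c,0x0a,0x19] = 9d d4 f8 d9 d4

[0] 0x1d->0x07 len=6 : 86 f0 39 d9 9d 80
[1] 0x03->0x19 len=3 : d4 12 70
[2] 0x19->0x17 len=2 : d4 12
query mem[0x0b]=0x9d, mem[0x17]=0xd4, mem[0x1c]=0xf8, mem[0x0a]=0xd9, mem[0x19]=0xd4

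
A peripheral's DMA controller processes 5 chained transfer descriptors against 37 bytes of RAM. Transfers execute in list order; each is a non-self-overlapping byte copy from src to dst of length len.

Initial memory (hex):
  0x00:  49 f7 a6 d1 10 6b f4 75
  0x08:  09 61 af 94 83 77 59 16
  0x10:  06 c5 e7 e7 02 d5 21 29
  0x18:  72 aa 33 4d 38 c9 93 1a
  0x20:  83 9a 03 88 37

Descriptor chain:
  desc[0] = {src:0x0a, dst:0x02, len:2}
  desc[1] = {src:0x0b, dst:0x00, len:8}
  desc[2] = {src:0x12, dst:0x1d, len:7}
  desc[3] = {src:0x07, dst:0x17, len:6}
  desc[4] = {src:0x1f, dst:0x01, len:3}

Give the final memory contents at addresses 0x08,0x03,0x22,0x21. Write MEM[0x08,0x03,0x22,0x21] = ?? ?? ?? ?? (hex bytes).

MEM[0x08,0x03,0x22,0x21] = 09 21 29 21

#0 dst[0x02+2] := {0xaf,0x94}
#1 dst[0x00+8] := {0x94,0x83,0x77,0x59,0x16,0x06,0xc5,0xe7}
#2 dst[0x1d+7] := {0xe7,0xe7,0x02,0xd5,0x21,0x29,0x72}
#3 dst[0x17+6] := {0xe7,0x09,0x61,0xaf,0x94,0x83}
#4 dst[0x01+3] := {0x02,0xd5,0x21}
query mem[0x08]=0x09, mem[0x03]=0x21, mem[0x22]=0x29, mem[0x21]=0x21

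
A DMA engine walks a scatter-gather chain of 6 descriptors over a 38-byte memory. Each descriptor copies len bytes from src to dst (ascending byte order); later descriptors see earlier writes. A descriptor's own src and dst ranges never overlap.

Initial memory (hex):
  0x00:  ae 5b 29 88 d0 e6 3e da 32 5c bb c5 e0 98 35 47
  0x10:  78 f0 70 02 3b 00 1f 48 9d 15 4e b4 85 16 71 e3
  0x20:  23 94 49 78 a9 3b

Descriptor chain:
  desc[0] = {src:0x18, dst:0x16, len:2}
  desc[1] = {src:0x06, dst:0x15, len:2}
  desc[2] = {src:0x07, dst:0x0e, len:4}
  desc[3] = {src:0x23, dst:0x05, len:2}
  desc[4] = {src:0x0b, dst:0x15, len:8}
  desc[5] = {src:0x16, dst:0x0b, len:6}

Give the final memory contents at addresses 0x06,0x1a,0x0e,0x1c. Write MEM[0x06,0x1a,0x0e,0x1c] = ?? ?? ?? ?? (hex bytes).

MEM[0x06,0x1a,0x0e,0x1c] = a9 5c 32 70

#0 dst[0x16+2] := {0x9d,0x15}
#1 dst[0x15+2] := {0x3e,0xda}
#2 dst[0x0e+4] := {0xda,0x32,0x5c,0xbb}
#3 dst[0x05+2] := {0x78,0xa9}
#4 dst[0x15+8] := {0xc5,0xe0,0x98,0xda,0x32,0x5c,0xbb,0x70}
#5 dst[0x0b+6] := {0xe0,0x98,0xda,0x32,0x5c,0xbb}
query mem[0x06]=0xa9, mem[0x1a]=0x5c, mem[0x0e]=0x32, mem[0x1c]=0x70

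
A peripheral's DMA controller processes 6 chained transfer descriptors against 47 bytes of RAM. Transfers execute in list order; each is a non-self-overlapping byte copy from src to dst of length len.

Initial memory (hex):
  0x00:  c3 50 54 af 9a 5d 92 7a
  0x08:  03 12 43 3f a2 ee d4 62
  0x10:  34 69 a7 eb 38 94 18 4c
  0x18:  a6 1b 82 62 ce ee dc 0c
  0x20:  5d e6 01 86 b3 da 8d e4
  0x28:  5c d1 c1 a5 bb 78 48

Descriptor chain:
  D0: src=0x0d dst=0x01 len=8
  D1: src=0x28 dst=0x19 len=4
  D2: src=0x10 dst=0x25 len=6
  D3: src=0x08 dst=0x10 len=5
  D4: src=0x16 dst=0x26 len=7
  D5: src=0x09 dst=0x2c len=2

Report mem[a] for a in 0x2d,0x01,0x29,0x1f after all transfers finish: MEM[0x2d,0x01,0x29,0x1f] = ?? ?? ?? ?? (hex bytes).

#0 dst[0x01+8] := {0xee,0xd4,0x62,0x34,0x69,0xa7,0xeb,0x38}
#1 dst[0x19+4] := {0x5c,0xd1,0xc1,0xa5}
#2 dst[0x25+6] := {0x34,0x69,0xa7,0xeb,0x38,0x94}
#3 dst[0x10+5] := {0x38,0x12,0x43,0x3f,0xa2}
#4 dst[0x26+7] := {0x18,0x4c,0xa6,0x5c,0xd1,0xc1,0xa5}
#5 dst[0x2c+2] := {0x12,0x43}
query mem[0x2d]=0x43, mem[0x01]=0xee, mem[0x29]=0x5c, mem[0x1f]=0x0c

MEM[0x2d,0x01,0x29,0x1f] = 43 ee 5c 0c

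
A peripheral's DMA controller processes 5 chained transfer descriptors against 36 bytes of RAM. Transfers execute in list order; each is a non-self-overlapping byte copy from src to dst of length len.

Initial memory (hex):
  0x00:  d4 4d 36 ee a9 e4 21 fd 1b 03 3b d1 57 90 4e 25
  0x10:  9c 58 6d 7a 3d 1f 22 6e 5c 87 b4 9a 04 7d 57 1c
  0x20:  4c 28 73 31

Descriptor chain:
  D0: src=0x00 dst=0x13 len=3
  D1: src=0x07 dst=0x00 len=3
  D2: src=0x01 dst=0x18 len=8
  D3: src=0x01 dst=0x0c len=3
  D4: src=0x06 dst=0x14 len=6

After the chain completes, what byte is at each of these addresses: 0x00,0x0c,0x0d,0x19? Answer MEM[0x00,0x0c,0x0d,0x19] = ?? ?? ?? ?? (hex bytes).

MEM[0x00,0x0c,0x0d,0x19] = fd 1b 03 d1

  after D0: wrote 3B at 0x13 = d44d36
  after D1: wrote 3B at 0x00 = fd1b03
  after D2: wrote 8B at 0x18 = 1b03eea9e421fd1b
  after D3: wrote 3B at 0x0c = 1b03ee
  after D4: wrote 6B at 0x14 = 21fd1b033bd1
query mem[0x00]=0xfd, mem[0x0c]=0x1b, mem[0x0d]=0x03, mem[0x19]=0xd1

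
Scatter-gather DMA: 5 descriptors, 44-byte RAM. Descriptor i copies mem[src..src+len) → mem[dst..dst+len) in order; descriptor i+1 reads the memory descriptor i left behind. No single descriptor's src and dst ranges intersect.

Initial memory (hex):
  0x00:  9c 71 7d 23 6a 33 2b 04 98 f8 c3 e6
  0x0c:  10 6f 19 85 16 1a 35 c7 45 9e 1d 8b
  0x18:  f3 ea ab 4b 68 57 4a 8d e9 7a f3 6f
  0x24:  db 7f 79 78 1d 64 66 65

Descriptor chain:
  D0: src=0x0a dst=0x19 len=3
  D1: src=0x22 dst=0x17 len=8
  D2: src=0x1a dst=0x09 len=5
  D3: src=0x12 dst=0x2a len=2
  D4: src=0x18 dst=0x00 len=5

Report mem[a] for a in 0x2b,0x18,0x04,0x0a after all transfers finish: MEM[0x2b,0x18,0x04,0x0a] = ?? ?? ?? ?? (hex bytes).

D0: mem[0x19..0x1b] <- [c3 e6 10]
D1: mem[0x17..0x1e] <- [f3 6f db 7f 79 78 1d 64]
D2: mem[0x09..0x0d] <- [7f 79 78 1d 64]
D3: mem[0x2a..0x2b] <- [35 c7]
D4: mem[0x00..0x04] <- [6f db 7f 79 78]
query mem[0x2b]=0xc7, mem[0x18]=0x6f, mem[0x04]=0x78, mem[0x0a]=0x79

MEM[0x2b,0x18,0x04,0x0a] = c7 6f 78 79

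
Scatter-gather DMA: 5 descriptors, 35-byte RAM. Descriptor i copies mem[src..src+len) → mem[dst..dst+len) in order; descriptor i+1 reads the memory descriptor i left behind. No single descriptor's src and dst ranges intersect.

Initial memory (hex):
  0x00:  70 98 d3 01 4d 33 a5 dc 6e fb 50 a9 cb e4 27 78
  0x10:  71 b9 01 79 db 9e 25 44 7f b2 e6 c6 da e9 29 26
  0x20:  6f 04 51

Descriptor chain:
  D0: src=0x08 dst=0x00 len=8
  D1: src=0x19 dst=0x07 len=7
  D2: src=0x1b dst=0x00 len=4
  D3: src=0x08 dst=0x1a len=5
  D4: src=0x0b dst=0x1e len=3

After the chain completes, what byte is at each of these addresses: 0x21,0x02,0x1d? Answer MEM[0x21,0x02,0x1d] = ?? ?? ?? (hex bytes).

MEM[0x21,0x02,0x1d] = 04 e9 e9

[0] 0x08->0x00 len=8 : 6e fb 50 a9 cb e4 27 78
[1] 0x19->0x07 len=7 : b2 e6 c6 da e9 29 26
[2] 0x1b->0x00 len=4 : c6 da e9 29
[3] 0x08->0x1a len=5 : e6 c6 da e9 29
[4] 0x0b->0x1e len=3 : e9 29 26
query mem[0x21]=0x04, mem[0x02]=0xe9, mem[0x1d]=0xe9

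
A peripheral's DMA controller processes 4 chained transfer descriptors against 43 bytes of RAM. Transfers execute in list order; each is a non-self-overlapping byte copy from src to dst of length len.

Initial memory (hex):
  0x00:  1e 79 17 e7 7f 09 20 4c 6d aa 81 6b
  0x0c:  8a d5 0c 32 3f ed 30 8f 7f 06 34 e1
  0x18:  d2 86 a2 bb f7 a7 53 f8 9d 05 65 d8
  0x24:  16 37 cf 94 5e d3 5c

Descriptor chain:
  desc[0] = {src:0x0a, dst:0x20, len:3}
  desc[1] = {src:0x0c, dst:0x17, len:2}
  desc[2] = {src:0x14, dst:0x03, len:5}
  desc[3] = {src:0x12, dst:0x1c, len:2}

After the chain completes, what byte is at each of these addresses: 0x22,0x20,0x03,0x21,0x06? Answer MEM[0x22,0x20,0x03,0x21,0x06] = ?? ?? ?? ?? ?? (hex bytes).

[0] 0x0a->0x20 len=3 : 81 6b 8a
[1] 0x0c->0x17 len=2 : 8a d5
[2] 0x14->0x03 len=5 : 7f 06 34 8a d5
[3] 0x12->0x1c len=2 : 30 8f
query mem[0x22]=0x8a, mem[0x20]=0x81, mem[0x03]=0x7f, mem[0x21]=0x6b, mem[0x06]=0x8a

MEM[0x22,0x20,0x03,0x21,0x06] = 8a 81 7f 6b 8a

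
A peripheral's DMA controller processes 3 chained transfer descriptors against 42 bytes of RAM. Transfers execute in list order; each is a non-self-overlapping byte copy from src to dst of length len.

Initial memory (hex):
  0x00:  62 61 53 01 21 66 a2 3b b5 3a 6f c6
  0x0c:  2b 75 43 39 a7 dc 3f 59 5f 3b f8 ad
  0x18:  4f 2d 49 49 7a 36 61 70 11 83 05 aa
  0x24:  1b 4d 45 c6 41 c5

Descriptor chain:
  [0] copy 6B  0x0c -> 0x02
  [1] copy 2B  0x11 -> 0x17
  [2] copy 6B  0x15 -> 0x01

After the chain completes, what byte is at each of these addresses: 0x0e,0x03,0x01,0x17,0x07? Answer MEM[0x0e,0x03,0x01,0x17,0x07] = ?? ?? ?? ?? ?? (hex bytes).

[0] 0x0c->0x02 len=6 : 2b 75 43 39 a7 dc
[1] 0x11->0x17 len=2 : dc 3f
[2] 0x15->0x01 len=6 : 3b f8 dc 3f 2d 49
query mem[0x0e]=0x43, mem[0x03]=0xdc, mem[0x01]=0x3b, mem[0x17]=0xdc, mem[0x07]=0xdc

MEM[0x0e,0x03,0x01,0x17,0x07] = 43 dc 3b dc dc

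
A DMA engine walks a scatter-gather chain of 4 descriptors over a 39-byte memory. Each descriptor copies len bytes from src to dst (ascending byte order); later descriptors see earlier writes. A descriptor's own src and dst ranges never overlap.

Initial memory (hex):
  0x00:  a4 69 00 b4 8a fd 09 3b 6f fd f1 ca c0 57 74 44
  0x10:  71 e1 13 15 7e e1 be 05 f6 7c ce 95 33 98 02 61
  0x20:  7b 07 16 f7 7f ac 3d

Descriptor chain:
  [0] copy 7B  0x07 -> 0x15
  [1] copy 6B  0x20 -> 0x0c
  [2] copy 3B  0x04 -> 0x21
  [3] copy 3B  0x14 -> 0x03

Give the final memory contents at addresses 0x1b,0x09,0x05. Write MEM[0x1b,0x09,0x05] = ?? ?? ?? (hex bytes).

  after D0: wrote 7B at 0x15 = 3b6ffdf1cac057
  after D1: wrote 6B at 0x0c = 7b0716f77fac
  after D2: wrote 3B at 0x21 = 8afd09
  after D3: wrote 3B at 0x03 = 7e3b6f
query mem[0x1b]=0x57, mem[0x09]=0xfd, mem[0x05]=0x6f

MEM[0x1b,0x09,0x05] = 57 fd 6f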